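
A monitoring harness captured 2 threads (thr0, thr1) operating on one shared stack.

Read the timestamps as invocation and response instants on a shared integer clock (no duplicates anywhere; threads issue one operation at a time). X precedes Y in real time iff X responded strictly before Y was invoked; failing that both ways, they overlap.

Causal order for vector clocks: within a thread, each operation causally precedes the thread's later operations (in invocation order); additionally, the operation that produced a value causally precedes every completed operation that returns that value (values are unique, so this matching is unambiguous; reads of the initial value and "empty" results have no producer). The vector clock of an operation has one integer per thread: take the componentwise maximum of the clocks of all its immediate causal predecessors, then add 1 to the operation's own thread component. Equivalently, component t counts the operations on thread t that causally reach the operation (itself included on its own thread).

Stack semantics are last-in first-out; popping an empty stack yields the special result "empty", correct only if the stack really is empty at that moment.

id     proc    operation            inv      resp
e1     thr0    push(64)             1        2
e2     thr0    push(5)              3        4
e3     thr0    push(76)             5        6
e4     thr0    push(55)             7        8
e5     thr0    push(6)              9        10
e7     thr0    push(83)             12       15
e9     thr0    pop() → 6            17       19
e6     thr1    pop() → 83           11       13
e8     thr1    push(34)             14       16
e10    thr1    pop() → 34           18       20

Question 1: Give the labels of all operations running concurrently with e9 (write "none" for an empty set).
e10

concurrent with e9 ([17,19]): every op whose interval crosses 17..19
e1 [1,2]: before
e2 [3,4]: before
e3 [5,6]: before
e4 [7,8]: before
e5 [9,10]: before
e6 [11,13]: before
e7 [12,15]: before
e8 [14,16]: before
e10 [18,20]: concurrent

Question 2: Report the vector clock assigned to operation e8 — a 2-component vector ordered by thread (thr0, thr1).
(6, 2)

e1 (invocation 1): nothing precedes it; thr0's component alone gives (1, 0)
VC(e2, invoked at 3): max of VC(e1)=(1, 0), then +1 on thread thr0 → (2, 0)
VC(e3, invoked at 5): max of VC(e2)=(2, 0), then +1 on thread thr0 → (3, 0)
VC(e4, invoked at 7): max of VC(e3)=(3, 0), then +1 on thread thr0 → (4, 0)
VC(e5, invoked at 9): max of VC(e4)=(4, 0), then +1 on thread thr0 → (5, 0)
VC(e7, invoked at 12): max of VC(e5)=(5, 0), then +1 on thread thr0 → (6, 0)
VC(e6, invoked at 11): max of VC(e7)=(6, 0), then +1 on thread thr1 → (6, 1)
VC(e9, invoked at 17): max of VC(e5)=(5, 0), VC(e7)=(6, 0), then +1 on thread thr0 → (7, 0)
VC(e8, invoked at 14): max of VC(e6)=(6, 1), then +1 on thread thr1 → (6, 2)
VC(e10, invoked at 18): max of VC(e8)=(6, 2), then +1 on thread thr1 → (6, 3)
target: VC(e8) = (6, 2)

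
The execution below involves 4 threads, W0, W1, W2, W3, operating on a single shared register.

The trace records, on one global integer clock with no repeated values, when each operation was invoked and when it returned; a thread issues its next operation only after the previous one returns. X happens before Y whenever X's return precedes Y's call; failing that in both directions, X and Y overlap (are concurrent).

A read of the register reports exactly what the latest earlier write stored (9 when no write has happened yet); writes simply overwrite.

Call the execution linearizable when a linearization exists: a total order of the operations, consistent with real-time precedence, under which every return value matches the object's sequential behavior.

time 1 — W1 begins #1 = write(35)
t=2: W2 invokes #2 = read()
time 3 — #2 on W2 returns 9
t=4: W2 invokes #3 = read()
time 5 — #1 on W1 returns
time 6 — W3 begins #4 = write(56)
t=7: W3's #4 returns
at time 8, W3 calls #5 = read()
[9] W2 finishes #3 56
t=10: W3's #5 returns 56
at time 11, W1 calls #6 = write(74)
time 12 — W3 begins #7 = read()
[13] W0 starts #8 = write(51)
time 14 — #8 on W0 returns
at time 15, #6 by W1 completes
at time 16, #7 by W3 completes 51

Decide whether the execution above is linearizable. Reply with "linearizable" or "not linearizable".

one valid linearization: #2, #1, #4, #3, #5, #6, #8, #7
after step 1 (#2 read() → 9): value 9
after step 2 (#1 write(35)): value 35
after step 3 (#4 write(56)): value 56
after step 4 (#3 read() → 56): value 56
after step 5 (#5 read() → 56): value 56
after step 6 (#6 write(74)): value 74
after step 7 (#8 write(51)): value 51
after step 8 (#7 read() → 51): value 51

linearizable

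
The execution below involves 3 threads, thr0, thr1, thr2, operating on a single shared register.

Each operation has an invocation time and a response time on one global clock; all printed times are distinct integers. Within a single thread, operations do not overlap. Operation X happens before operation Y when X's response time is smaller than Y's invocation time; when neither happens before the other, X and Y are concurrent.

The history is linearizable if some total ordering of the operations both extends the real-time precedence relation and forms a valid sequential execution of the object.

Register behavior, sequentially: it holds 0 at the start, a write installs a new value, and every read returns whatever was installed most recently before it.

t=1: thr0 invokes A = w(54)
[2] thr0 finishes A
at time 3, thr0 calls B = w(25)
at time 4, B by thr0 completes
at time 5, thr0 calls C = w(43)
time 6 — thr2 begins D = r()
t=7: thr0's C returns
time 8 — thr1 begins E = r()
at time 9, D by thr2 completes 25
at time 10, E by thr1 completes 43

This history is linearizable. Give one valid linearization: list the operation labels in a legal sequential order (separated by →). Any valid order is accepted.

A → B → D → C → E

after step 1 (A w(54)): value 54
after step 2 (B w(25)): value 25
after step 3 (D r() → 25): value 25
after step 4 (C w(43)): value 43
after step 5 (E r() → 43): value 43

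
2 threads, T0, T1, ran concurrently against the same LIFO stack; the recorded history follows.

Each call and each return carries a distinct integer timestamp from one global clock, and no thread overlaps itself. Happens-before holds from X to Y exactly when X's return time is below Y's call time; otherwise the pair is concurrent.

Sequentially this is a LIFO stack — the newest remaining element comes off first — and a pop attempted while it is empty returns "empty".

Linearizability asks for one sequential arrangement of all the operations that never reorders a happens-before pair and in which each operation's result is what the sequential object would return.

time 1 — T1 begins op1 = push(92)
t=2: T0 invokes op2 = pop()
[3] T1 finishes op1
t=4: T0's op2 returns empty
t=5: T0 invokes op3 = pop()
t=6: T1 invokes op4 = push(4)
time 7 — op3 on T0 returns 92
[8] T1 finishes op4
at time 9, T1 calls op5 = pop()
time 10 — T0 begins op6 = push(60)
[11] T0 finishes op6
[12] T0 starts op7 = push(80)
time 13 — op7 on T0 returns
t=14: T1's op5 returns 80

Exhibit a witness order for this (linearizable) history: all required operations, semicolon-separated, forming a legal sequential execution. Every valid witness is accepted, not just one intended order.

op2; op1; op3; op4; op6; op7; op5

step 1: op2 pop() → empty — stack <>
step 2: op1 push(92) — stack <92>
step 3: op3 pop() → 92 — stack <>
step 4: op4 push(4) — stack <4>
step 5: op6 push(60) — stack <4,60>
step 6: op7 push(80) — stack <4,60,80>
step 7: op5 pop() → 80 — stack <4,60>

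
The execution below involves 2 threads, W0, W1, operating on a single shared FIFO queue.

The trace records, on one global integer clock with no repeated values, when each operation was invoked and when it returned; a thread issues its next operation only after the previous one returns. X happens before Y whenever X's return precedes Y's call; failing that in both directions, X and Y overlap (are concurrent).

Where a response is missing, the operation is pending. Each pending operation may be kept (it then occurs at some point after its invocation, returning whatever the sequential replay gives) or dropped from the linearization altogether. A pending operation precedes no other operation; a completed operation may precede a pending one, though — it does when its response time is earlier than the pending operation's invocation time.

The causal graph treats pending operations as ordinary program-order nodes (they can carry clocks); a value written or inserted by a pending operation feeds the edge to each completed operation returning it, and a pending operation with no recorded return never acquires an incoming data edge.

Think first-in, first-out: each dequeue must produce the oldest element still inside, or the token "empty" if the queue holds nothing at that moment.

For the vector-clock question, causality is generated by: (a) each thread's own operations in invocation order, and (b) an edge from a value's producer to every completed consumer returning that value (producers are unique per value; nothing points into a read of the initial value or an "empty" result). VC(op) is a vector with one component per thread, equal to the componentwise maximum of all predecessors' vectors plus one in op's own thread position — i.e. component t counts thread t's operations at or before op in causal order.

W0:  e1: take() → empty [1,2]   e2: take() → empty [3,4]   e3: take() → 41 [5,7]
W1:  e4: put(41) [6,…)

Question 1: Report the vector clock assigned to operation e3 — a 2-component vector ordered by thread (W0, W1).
Answer: (3, 1)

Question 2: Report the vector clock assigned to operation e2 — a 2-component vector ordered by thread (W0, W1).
Answer: (2, 0)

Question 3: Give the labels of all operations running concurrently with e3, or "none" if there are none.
Answer: e4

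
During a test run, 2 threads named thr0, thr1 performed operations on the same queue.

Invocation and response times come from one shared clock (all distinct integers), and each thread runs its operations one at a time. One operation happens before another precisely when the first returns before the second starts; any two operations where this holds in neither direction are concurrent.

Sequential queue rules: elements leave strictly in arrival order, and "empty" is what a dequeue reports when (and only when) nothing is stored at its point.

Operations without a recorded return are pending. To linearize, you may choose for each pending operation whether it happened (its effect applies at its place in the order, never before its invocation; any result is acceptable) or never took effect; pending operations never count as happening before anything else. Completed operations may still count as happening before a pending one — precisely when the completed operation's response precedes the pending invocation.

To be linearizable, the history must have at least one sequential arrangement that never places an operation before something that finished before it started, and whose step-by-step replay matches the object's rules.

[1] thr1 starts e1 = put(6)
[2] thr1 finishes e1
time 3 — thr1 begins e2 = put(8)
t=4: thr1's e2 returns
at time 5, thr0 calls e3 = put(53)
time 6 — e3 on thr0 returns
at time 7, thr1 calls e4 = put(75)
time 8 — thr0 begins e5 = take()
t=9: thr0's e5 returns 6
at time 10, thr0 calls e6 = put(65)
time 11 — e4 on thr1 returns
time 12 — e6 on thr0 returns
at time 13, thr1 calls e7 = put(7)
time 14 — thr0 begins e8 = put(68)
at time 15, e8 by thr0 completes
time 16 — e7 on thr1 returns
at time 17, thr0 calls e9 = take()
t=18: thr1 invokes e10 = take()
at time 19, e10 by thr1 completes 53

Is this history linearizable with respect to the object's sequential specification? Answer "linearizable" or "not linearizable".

linearizable

witness order: e1, e2, e3, e4, e5, e6, e7, e8, e9, e10
step 1: e1 put(6) — queue <6>
step 2: e2 put(8) — queue <6,8>
step 3: e3 put(53) — queue <6,8,53>
step 4: e4 put(75) — queue <6,8,53,75>
step 5: e5 take() → 6 — queue <8,53,75>
step 6: e6 put(65) — queue <8,53,75,65>
step 7: e7 put(7) — queue <8,53,75,65,7>
step 8: e8 put(68) — queue <8,53,75,65,7,68>
step 9: e9 take() (pending, included) — queue <53,75,65,7,68>
step 10: e10 take() → 53 — queue <75,65,7,68>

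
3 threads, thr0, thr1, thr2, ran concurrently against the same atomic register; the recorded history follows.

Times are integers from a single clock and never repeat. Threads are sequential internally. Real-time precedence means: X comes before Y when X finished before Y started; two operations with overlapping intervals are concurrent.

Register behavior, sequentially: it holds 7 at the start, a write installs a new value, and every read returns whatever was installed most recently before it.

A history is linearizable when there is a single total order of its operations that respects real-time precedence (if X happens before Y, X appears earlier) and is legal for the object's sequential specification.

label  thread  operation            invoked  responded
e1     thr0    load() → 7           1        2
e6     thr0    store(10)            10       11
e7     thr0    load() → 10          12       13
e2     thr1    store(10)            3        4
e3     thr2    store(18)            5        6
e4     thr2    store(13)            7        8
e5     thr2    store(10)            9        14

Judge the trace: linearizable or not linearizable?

witness order: e1, e2, e3, e4, e5, e6, e7
after step 1 (e1 load() → 7): value 7
after step 2 (e2 store(10)): value 10
after step 3 (e3 store(18)): value 18
after step 4 (e4 store(13)): value 13
after step 5 (e5 store(10)): value 10
after step 6 (e6 store(10)): value 10
after step 7 (e7 load() → 10): value 10

linearizable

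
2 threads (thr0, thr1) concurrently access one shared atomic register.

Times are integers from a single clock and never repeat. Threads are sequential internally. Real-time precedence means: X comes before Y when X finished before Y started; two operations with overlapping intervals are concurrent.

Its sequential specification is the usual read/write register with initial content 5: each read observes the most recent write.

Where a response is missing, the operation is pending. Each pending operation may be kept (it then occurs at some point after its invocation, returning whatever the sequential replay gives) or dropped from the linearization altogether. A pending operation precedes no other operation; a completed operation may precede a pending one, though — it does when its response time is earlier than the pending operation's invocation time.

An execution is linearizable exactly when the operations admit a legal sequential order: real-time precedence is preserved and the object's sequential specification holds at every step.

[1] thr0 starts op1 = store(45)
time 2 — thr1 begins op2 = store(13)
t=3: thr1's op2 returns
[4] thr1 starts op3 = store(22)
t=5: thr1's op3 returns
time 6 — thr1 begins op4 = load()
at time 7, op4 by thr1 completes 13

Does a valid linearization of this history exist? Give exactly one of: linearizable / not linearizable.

not linearizable

cut after 6 events: linearizable; cut after 7 events (op4 responds, time 7): not linearizable
the sole real-time-consistent order of 3 completed operations fails the atomic register replay
no completion choice of the 1 pending operation (op1) rescues it — every subset was tried
e.g. op2, op3, op4 (pending dropped): illegal at step 3, since op4 load() → 13 cannot apply there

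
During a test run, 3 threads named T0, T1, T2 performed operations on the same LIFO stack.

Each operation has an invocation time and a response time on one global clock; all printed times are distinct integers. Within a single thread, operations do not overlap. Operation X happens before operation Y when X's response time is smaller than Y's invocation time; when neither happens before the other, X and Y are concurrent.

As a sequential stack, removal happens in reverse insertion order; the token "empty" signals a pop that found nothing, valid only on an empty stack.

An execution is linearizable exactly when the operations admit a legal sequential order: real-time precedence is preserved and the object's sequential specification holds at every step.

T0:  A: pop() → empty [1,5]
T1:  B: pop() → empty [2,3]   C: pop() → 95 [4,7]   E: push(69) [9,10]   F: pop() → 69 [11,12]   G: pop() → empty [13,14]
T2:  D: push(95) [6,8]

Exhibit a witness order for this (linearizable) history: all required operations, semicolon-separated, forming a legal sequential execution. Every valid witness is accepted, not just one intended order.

after step 1 (A pop() → empty): stack <>
after step 2 (B pop() → empty): stack <>
after step 3 (D push(95)): stack <95>
after step 4 (C pop() → 95): stack <>
after step 5 (E push(69)): stack <69>
after step 6 (F pop() → 69): stack <>
after step 7 (G pop() → empty): stack <>

A; B; D; C; E; F; G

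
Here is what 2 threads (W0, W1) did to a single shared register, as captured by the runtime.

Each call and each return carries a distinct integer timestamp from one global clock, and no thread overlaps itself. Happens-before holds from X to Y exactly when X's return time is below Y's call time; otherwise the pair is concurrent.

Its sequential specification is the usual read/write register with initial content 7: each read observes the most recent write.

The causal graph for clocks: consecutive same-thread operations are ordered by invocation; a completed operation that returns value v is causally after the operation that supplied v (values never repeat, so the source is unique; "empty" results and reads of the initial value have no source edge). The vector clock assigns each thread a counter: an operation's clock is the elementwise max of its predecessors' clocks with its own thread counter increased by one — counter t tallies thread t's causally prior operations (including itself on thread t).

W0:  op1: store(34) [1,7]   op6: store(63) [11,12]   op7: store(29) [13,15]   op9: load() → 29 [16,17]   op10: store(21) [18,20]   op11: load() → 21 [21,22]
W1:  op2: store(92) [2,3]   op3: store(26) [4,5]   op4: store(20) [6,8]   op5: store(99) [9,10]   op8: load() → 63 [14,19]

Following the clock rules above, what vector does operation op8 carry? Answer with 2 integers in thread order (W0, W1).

(2, 5)

no predecessors for op2 (invoked 2): W1 increments from zero → (0, 1)
no predecessors for op1 (invoked 1): W0 increments from zero → (1, 0)
VC(op3, invoked at 4): max of VC(op2)=(0, 1), then +1 on thread W1 → (0, 2)
VC(op6, invoked at 11): max of VC(op1)=(1, 0), then +1 on thread W0 → (2, 0)
VC(op4, invoked at 6): max of VC(op3)=(0, 2), then +1 on thread W1 → (0, 3)
VC(op7, invoked at 13): max of VC(op6)=(2, 0), then +1 on thread W0 → (3, 0)
VC(op5, invoked at 9): max of VC(op4)=(0, 3), then +1 on thread W1 → (0, 4)
VC(op9, invoked at 16): max of VC(op7)=(3, 0), then +1 on thread W0 → (4, 0)
VC(op10, invoked at 18): max of VC(op9)=(4, 0), then +1 on thread W0 → (5, 0)
VC(op11, invoked at 21): max of VC(op10)=(5, 0), then +1 on thread W0 → (6, 0)
VC(op8, invoked at 14): max of VC(op5)=(0, 4), VC(op6)=(2, 0), then +1 on thread W1 → (2, 5)
target: VC(op8) = (2, 5)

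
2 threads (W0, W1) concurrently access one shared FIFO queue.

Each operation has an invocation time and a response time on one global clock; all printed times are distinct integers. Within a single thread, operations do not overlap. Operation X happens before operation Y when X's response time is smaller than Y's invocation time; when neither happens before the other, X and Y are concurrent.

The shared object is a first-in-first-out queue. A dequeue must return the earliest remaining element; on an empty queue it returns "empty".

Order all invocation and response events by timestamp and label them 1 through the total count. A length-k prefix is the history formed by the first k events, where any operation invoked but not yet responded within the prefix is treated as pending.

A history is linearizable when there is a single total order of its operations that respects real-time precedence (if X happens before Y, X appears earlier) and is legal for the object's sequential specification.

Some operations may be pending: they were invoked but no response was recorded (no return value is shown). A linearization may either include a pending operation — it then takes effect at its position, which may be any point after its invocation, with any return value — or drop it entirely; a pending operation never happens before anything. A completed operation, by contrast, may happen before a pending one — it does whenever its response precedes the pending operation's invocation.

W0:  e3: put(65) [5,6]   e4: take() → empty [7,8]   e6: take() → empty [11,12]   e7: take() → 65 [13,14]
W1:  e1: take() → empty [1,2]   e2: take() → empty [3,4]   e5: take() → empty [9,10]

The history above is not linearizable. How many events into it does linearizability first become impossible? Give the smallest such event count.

events 1..7 are linearizable, e.g. via e1, e2, e3:
step 1: e1 take() → empty — queue <>
step 2: e2 take() → empty — queue <>
step 3: e3 put(65) — queue <65>
include event 8 — e4 responding at 8 — and every candidate order breaks
take e1, e2, e3, e4: step 4 already fails, because e4 take() → empty cannot occur there

8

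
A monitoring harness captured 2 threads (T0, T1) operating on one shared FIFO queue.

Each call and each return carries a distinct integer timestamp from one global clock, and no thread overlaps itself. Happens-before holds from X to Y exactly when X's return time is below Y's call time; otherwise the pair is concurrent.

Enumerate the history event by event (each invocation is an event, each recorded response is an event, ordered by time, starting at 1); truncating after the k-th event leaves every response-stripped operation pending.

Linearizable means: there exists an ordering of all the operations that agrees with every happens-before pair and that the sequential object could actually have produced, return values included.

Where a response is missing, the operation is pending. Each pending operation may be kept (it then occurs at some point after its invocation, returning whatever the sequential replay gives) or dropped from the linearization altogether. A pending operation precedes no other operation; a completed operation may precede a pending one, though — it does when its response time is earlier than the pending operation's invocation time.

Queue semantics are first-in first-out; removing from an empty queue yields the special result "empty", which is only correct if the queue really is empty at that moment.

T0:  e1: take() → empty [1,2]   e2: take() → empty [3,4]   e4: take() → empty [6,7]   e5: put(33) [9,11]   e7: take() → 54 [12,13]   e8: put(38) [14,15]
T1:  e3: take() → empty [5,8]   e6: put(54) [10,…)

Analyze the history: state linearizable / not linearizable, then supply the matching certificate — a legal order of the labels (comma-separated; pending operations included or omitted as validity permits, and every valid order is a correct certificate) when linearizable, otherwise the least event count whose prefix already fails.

after step 1 (e1 take() → empty): queue <>
after step 2 (e2 take() → empty): queue <>
after step 3 (e3 take() → empty): queue <>
after step 4 (e4 take() → empty): queue <>
after step 5 (e6 put(54) (pending, included)): queue <54>
after step 6 (e5 put(33)): queue <54,33>
after step 7 (e7 take() → 54): queue <33>
after step 8 (e8 put(38)): queue <33,38>

linearizable — witness: e1, e2, e3, e4, e6, e5, e7, e8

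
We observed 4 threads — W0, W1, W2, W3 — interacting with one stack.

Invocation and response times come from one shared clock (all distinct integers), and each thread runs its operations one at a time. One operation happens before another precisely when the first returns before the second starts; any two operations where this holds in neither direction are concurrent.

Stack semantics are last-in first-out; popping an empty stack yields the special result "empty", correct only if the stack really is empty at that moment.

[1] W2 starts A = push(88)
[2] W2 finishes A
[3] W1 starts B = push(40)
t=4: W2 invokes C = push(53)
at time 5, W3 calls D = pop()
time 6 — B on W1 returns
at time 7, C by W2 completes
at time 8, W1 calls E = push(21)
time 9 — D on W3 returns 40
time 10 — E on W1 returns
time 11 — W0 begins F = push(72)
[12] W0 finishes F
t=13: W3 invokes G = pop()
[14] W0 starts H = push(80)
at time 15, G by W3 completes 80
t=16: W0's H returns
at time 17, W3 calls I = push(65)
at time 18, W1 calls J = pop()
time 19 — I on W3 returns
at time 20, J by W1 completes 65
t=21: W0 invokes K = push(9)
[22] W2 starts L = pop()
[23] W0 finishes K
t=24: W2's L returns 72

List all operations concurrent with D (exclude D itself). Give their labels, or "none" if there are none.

concurrent with D ([5,9]): every op whose interval crosses 5..9
A [1,2]: before
B [3,6]: concurrent
C [4,7]: concurrent
E [8,10]: concurrent
F [11,12]: after
G [13,15]: after
H [14,16]: after
I [17,19]: after
J [18,20]: after
K [21,23]: after
L [22,24]: after

B, C, E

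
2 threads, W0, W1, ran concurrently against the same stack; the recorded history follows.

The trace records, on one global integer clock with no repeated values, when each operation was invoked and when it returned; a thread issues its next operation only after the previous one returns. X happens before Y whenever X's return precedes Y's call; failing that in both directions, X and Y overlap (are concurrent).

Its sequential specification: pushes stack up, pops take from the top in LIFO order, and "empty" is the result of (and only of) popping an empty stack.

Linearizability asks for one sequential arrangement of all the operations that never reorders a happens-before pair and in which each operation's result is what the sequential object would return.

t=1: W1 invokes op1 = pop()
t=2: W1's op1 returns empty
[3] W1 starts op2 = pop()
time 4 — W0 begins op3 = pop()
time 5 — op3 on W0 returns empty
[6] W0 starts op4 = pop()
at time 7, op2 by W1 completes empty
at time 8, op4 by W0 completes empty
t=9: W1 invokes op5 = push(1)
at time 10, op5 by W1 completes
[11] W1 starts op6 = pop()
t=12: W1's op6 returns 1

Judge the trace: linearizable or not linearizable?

witness order: op1, op2, op3, op4, op5, op6
after step 1 (op1 pop() → empty): stack <>
after step 2 (op2 pop() → empty): stack <>
after step 3 (op3 pop() → empty): stack <>
after step 4 (op4 pop() → empty): stack <>
after step 5 (op5 push(1)): stack <1>
after step 6 (op6 pop() → 1): stack <>

linearizable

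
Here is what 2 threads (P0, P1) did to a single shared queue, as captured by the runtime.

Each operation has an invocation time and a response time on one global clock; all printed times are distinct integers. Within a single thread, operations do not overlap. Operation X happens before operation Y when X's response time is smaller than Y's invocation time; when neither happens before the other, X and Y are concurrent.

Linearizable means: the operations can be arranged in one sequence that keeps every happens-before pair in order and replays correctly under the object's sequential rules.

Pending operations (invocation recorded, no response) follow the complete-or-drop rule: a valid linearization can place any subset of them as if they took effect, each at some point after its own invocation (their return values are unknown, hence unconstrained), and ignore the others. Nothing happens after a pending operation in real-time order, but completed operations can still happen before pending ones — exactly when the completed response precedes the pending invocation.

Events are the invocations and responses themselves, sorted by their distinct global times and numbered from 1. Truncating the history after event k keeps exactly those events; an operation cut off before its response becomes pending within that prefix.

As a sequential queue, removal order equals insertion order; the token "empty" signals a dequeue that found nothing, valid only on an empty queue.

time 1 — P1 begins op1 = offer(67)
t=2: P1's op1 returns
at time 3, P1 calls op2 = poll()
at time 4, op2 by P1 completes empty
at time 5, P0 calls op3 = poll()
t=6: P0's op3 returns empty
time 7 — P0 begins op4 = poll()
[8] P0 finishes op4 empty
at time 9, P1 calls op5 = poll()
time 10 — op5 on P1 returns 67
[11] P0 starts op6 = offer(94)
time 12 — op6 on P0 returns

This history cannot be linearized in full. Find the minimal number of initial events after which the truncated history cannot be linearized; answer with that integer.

one valid order for events 1..3 is op1:
after step 1 (op1 offer(67)): queue <67>
event 4 — op2's response, time 4 — after it, nothing linearizes
sample order op1, op2 stalls at step 2 — op2 poll() → empty has no legal effect

4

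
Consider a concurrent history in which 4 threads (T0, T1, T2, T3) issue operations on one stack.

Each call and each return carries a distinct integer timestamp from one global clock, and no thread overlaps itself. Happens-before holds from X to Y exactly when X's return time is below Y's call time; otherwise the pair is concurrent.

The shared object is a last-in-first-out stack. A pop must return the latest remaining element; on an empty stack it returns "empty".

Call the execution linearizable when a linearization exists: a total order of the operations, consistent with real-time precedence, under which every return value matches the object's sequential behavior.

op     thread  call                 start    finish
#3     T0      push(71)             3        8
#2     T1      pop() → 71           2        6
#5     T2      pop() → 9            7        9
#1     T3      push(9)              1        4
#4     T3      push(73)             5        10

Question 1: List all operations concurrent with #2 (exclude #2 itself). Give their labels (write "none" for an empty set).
#2 runs from 2 to 6; window-overlapping ops are concurrent
#1 [1,4]: concurrent
#3 [3,8]: concurrent
#4 [5,10]: concurrent
#5 [7,9]: after

#1, #3, #4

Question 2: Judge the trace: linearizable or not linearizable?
one valid linearization: #1, #3, #2, #5, #4
after step 1 (#1 push(9)): stack <9>
after step 2 (#3 push(71)): stack <9,71>
after step 3 (#2 pop() → 71): stack <9>
after step 4 (#5 pop() → 9): stack <>
after step 5 (#4 push(73)): stack <73>

linearizable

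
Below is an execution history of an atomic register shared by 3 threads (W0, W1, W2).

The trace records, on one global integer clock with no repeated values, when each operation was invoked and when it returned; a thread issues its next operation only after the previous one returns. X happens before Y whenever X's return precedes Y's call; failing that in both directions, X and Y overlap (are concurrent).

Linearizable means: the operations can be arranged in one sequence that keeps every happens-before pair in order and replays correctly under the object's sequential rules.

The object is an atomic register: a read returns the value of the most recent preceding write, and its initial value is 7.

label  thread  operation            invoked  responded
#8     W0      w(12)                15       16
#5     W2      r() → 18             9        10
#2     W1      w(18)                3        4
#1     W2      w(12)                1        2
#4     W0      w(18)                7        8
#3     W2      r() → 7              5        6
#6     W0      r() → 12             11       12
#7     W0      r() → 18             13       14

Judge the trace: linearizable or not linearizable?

already the first 6 events (up to #3's response at time 6) admit no linearization; the first 5 still do
a single order respects real time; the 3 completed atomic register operations fail replay along it
e.g. #1, #2, #3: illegal at step 3, since #3 r() → 7 cannot apply there

not linearizable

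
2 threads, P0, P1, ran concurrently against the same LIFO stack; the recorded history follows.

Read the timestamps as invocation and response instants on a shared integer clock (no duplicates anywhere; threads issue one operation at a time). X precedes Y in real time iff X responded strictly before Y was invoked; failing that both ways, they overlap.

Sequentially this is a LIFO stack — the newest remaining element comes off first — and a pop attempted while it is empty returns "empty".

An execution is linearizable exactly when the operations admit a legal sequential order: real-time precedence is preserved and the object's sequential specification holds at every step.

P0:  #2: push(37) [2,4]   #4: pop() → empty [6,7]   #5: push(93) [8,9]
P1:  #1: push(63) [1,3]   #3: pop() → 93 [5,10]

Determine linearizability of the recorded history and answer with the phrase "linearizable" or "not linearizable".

already the first 7 events (up to #4's response at time 7) admit no linearization; the first 6 still do
real-time-consistent orders of the 3 completed operations: 2 — all fail the LIFO stack replay
include/drop combinations of the 1 pending operation (#3) were all tried; none helps
for example #1, #2, #4 (pending dropped) fails at step 3: #4 pop() → empty is not legal there
for example #2, #1, #4 (pending dropped) fails at step 3: #4 pop() → empty is not legal there

not linearizable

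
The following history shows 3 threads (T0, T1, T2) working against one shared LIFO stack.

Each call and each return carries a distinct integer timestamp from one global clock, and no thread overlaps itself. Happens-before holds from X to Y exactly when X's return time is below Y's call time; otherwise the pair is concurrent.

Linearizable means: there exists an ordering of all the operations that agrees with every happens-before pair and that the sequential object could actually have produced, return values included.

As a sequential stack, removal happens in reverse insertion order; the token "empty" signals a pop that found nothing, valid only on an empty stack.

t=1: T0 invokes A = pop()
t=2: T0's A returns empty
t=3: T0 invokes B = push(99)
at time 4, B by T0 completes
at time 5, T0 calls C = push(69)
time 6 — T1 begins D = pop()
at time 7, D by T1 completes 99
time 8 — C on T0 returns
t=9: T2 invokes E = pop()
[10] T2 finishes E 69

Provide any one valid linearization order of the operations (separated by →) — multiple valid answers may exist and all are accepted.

A → B → D → C → E

step 1: A pop() → empty — stack <>
step 2: B push(99) — stack <99>
step 3: D pop() → 99 — stack <>
step 4: C push(69) — stack <69>
step 5: E pop() → 69 — stack <>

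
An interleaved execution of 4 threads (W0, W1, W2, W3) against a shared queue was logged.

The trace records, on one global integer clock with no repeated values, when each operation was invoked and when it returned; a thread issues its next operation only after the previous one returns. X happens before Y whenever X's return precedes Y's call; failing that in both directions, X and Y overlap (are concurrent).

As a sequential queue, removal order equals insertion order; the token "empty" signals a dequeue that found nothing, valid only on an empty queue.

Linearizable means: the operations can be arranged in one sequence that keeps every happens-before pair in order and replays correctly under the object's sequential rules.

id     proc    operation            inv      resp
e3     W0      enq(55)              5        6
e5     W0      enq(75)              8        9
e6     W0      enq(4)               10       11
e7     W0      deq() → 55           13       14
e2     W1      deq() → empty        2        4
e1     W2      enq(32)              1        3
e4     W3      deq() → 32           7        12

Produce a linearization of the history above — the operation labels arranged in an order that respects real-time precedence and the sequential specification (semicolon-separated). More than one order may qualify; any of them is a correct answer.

e2; e1; e3; e4; e5; e6; e7

after step 1 (e2 deq() → empty): queue <>
after step 2 (e1 enq(32)): queue <32>
after step 3 (e3 enq(55)): queue <32,55>
after step 4 (e4 deq() → 32): queue <55>
after step 5 (e5 enq(75)): queue <55,75>
after step 6 (e6 enq(4)): queue <55,75,4>
after step 7 (e7 deq() → 55): queue <75,4>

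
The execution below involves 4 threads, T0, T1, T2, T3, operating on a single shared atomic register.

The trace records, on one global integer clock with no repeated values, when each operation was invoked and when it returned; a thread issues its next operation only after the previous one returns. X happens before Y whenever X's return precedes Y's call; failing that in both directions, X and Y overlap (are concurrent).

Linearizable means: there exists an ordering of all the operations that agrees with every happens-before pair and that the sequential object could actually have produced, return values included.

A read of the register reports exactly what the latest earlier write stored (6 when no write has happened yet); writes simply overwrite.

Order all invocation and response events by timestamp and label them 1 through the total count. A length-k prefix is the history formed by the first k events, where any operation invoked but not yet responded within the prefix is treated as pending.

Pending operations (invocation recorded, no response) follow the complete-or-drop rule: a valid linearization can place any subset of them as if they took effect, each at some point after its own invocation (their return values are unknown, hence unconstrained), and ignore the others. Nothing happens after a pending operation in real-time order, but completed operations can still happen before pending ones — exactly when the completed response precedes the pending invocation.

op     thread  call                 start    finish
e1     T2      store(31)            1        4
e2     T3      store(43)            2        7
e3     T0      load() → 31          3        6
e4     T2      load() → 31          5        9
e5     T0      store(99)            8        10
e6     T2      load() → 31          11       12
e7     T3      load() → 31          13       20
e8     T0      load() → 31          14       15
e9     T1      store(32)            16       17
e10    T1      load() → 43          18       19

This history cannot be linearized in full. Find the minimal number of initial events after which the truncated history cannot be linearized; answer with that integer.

a valid linearization of events 1..11 exists, for instance e1, e3, e4, e2, e5:
1. e1 store(31), leaving value 31
2. e3 load() → 31, leaving value 31
3. e4 load() → 31, leaving value 31
4. e2 store(43), leaving value 43
5. e5 store(99), leaving value 99
with event 12 included (e6 responding at time 12), all real-time-consistent orders fail
e.g. e1, e2, e3, e4, e5, e6: illegal at step 3, since e3 load() → 31 cannot apply there
e.g. e1, e2, e3, e5, e4, e6: illegal at step 3, since e3 load() → 31 cannot apply there

12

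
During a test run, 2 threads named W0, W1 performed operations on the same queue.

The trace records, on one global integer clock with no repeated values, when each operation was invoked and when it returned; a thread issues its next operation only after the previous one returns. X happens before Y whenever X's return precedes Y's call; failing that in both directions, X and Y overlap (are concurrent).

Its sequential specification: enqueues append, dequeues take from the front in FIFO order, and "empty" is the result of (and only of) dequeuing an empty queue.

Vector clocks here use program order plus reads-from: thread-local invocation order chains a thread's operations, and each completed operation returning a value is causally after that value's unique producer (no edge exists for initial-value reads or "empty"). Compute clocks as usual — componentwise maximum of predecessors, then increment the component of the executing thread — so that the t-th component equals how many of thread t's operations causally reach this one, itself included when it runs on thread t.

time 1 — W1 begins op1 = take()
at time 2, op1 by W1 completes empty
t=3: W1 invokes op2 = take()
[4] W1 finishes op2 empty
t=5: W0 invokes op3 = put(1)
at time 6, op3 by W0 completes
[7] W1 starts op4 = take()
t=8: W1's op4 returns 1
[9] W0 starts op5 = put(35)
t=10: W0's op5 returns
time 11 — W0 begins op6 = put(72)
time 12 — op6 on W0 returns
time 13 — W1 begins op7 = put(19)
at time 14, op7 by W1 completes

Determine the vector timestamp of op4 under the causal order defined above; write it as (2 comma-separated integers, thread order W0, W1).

(1, 3)

VC(op1, invoked at 1): no causal predecessors; +1 on W1 → (0, 1)
VC(op3, invoked at 5): no causal predecessors; +1 on W0 → (1, 0)
invoked at 3, op2 merges VC(op1)=(0, 1) and bumps W1's slot → (0, 2)
invoked at 9, op5 merges VC(op3)=(1, 0) and bumps W0's slot → (2, 0)
invoked at 11, op6 merges VC(op5)=(2, 0) and bumps W0's slot → (3, 0)
invoked at 7, op4 merges VC(op2)=(0, 2), VC(op3)=(1, 0) and bumps W1's slot → (1, 3)
invoked at 13, op7 merges VC(op4)=(1, 3) and bumps W1's slot → (1, 4)
target: VC(op4) = (1, 3)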